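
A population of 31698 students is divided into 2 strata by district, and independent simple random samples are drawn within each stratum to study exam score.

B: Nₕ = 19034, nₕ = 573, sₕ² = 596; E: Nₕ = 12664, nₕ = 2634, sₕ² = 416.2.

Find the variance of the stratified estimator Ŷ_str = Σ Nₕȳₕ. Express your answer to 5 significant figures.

3.8556 × 10^8

Var(Ŷ_str) = Σₕ Nₕ²(1 − fₕ)sₕ²/nₕ.
B: 19034²·(1 − 573/19034)·596/573 = 3.654912 × 10^8.
E: 12664²·(1 − 2634/12664)·416.2/2634 = 2.0070498 × 10^7.
Sum = 3.855617 × 10^8.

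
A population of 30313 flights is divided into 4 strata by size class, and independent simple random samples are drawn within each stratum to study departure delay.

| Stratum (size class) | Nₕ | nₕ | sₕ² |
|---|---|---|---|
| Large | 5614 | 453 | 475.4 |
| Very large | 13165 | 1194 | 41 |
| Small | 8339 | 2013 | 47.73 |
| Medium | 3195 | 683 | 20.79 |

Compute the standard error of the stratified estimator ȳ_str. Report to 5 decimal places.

Var(ȳ_str) = Σₕ Wₕ²(1 − fₕ)sₕ²/nₕ with Wₕ = Nₕ/N, N = 30313.
Large: Wₕ = 0.18520107; term = 0.18520107²·(1 − 0.08069113)·475.4/453 = 0.033090963.
Very large: Wₕ = 0.43430211; term = 0.43430211²·(1 − 0.09069502)·41/1194 = 0.0058894262.
Small: Wₕ = 0.27509649; term = 0.27509649²·(1 − 0.24139585)·47.73/2013 = 0.0013612346.
Medium: Wₕ = 0.10540032; term = 0.10540032²·(1 − 0.21377152)·20.79/683 = 2.6586823 × 10^-4.
Sum = 0.040607492.
SE = √(0.040607492) = 0.20151.

0.20151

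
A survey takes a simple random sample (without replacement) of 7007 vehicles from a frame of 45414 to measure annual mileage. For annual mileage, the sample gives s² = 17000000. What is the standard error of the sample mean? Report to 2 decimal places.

Under SRS without replacement, Var(ȳ) = (1 − f)·s²/n with f = n/N = 7007/45414 = 0.15429163.
Var(ȳ) = (1 − 0.15429163)·17000000/7007 = 0.84570837·2426.1453 = 2051.8114.
SE(ȳ) = √(2051.8114) = 45.30.

45.30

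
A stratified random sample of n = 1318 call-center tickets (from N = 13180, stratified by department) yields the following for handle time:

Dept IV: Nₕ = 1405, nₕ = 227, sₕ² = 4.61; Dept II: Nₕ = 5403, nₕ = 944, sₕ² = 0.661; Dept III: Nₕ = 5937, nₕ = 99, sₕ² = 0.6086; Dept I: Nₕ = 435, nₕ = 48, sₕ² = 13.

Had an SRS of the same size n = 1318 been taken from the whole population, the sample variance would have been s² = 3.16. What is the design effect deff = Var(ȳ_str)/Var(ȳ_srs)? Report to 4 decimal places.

Var(ȳ_str) = Σ Wₕ²(1−fₕ)sₕ²/nₕ with Wₕ = Nₕ/13180:
  Dept IV: (1405/13180)²·(1−227/1405)·4.61/227 = 1.9349327 × 10^-4
  Dept II: (5403/13180)²·(1−944/5403)·0.661/944 = 9.7111594 × 10^-5
  Dept III: (5937/13180)²·(1−99/5937)·0.6086/99 = 0.0012265834
  Dept I: (435/13180)²·(1−48/435)·13/48 = 2.6246507 × 10^-4
  → Var(ȳ_str) = 0.0017796533.
Var(ȳ_srs) = (1 − 1318/13180)·3.16/1318 = 0.0021578149.
deff = 0.0017796533 / 0.0021578149 = 0.8247.

0.8247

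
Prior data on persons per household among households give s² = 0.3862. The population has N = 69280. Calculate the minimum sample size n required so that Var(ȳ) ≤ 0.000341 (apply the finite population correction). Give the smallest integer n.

Without fpc, n₀ = s²/D = 0.3862/0.000341 = 1132.5513.
With fpc, (1 − n/N)·s²/n ≤ D requires n ≥ n₀/(1 + n₀/N) = 1132.5513/(1 + 1132.5513/69280) = 1114.3348.
Rounding up, n = 1115.

1115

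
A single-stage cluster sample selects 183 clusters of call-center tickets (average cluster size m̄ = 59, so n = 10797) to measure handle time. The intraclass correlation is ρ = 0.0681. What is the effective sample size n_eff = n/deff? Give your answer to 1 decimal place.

2181.3

deff = 1 + (59 − 1)·0.0681 = 1 + 3.9498 = 4.9498.
n_eff = 10797 / 4.9498 = 2181.3.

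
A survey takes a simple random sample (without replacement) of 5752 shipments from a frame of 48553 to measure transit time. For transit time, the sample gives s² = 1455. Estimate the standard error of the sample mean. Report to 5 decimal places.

0.47222

Under SRS without replacement, Var(ȳ) = (1 − f)·s²/n with f = n/N = 5752/48553 = 0.11846848.
Var(ȳ) = (1 − 0.11846848)·1455/5752 = 0.88153152·0.25295549 = 0.22298824.
SE(ȳ) = √(0.22298824) = 0.47222.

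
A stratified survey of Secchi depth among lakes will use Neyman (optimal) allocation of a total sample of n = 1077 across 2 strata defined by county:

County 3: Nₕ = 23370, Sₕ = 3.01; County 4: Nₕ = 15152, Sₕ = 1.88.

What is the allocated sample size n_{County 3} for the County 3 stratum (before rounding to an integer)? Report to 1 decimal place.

766.6

Neyman allocation: nₕ = n·NₕSₕ / Σⱼ NⱼSⱼ.
Σ NⱼSⱼ = 23370·3.01 + 15152·1.88 = 98829.46.
n_{County 3} = 1077·23370·3.01 / 98829.46 = 766.6.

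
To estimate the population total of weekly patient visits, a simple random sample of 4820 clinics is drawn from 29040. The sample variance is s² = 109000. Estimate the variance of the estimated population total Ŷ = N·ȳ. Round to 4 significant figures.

Var(Ŷ) = N²·Var(ȳ) = N²·(1 − n/N)·s²/n.
f = 4820/29040 = 0.16597796; Var(ȳ) = 0.83402204·109000/4820 = 18.860664.
Var(Ŷ) = 29040² · 18.860664 = 1.5905605 × 10^10.

1.591 × 10^10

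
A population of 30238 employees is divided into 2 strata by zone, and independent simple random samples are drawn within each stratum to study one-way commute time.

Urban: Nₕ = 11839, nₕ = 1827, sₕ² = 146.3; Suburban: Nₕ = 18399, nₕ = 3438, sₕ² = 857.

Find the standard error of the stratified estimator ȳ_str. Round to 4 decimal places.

0.2923

Var(ȳ_str) = Σₕ Wₕ²(1 − fₕ)sₕ²/nₕ with Wₕ = Nₕ/N, N = 30238.
Urban: Wₕ = 0.39152722; term = 0.39152722²·(1 − 0.15432047)·146.3/1827 = 0.010380912.
Suburban: Wₕ = 0.60847278; term = 0.60847278²·(1 − 0.18685798)·857/3438 = 0.075045329.
Sum = 0.085426241.
SE = √(0.085426241) = 0.2923.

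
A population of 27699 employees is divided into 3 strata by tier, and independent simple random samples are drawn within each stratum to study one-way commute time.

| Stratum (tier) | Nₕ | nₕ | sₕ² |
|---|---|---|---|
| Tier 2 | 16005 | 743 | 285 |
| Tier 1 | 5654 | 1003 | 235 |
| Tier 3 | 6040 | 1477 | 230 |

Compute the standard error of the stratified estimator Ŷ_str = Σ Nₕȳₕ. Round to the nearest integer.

10205

Var(Ŷ_str) = Σₕ Nₕ²(1 − fₕ)sₕ²/nₕ.
Tier 2: 16005²·(1 − 743/16005)·285/743 = 9.3696458 × 10^7.
Tier 1: 5654²·(1 − 1003/5654)·235/1003 = 6.1612534 × 10^6.
Tier 3: 6040²·(1 − 1477/6040)·230/1477 = 4.2917533 × 10^6.
Sum = 1.0414946 × 10^8.
SE = √(1.0414946 × 10^8) = 10205.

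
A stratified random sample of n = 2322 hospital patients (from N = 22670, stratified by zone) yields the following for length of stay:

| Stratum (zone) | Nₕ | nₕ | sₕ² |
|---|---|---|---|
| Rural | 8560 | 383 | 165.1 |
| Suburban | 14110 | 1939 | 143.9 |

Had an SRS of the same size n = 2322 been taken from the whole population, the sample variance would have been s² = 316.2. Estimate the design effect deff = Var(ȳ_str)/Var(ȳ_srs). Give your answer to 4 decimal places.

0.6832

Var(ȳ_str) = Σ Wₕ²(1−fₕ)sₕ²/nₕ with Wₕ = Nₕ/22670:
  Rural: (8560/22670)²·(1−383/8560)·165.1/383 = 0.058710127
  Suburban: (14110/22670)²·(1−1939/14110)·143.9/1939 = 0.024798946
  → Var(ȳ_str) = 0.083509073.
Var(ȳ_srs) = (1 − 2322/22670)·316.2/2322 = 0.12222776.
deff = 0.083509073 / 0.12222776 = 0.6832.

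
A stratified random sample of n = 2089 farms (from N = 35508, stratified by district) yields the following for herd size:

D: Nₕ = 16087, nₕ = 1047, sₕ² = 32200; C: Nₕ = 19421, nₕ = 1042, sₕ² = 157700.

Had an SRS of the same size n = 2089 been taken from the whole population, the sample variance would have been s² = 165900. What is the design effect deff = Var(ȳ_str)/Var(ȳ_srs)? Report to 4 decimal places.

0.6522

Var(ȳ_str) = Σ Wₕ²(1−fₕ)sₕ²/nₕ with Wₕ = Nₕ/35508:
  D: (16087/35508)²·(1−1047/16087)·32200/1047 = 5.9017345
  C: (19421/35508)²·(1−1042/19421)·157700/1042 = 42.845481
  → Var(ȳ_str) = 48.747216.
Var(ȳ_srs) = (1 − 2089/35508)·165900/2089 = 74.743802.
deff = 48.747216 / 74.743802 = 0.6522.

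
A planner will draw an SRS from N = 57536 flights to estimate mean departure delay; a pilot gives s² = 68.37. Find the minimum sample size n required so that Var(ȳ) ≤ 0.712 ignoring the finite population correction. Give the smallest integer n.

Without fpc, n₀ = s²/D = 68.37/0.712 = 96.0253.
Rounding up, n = 97.

97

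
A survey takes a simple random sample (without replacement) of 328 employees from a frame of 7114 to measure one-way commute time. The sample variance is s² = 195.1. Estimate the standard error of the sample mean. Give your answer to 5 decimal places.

0.75325

Under SRS without replacement, Var(ȳ) = (1 − f)·s²/n with f = n/N = 328/7114 = 0.04610627.
Var(ȳ) = (1 − 0.04610627)·195.1/328 = 0.95389373·0.59481707 = 0.56739228.
SE(ȳ) = √(0.56739228) = 0.75325.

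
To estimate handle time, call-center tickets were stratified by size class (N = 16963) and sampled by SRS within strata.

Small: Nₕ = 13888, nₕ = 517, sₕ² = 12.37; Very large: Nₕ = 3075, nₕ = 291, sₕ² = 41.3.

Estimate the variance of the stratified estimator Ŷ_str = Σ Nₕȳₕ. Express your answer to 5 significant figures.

Var(Ŷ_str) = Σₕ Nₕ²(1 − fₕ)sₕ²/nₕ.
Small: 13888²·(1 − 517/13888)·12.37/517 = 4.4430659 × 10^6.
Very large: 3075²·(1 − 291/3075)·41.3/291 = 1.2149864 × 10^6.
Sum = 5.6580523 × 10^6.

5.6581 × 10^6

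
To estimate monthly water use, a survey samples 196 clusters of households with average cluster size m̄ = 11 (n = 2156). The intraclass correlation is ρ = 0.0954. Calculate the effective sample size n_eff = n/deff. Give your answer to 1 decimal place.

1103.4

deff = 1 + (11 − 1)·0.0954 = 1 + 0.954 = 1.954.
n_eff = 2156 / 1.954 = 1103.4.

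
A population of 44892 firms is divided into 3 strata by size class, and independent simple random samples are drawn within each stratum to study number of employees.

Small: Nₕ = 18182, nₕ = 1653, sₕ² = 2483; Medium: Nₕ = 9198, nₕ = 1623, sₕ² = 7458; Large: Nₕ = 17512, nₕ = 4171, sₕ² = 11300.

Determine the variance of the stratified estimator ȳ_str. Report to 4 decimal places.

Var(ȳ_str) = Σₕ Wₕ²(1 − fₕ)sₕ²/nₕ with Wₕ = Nₕ/N, N = 44892.
Small: Wₕ = 0.40501648; term = 0.40501648²·(1 − 0.09091409)·2483/1653 = 0.22400318.
Medium: Wₕ = 0.20489174; term = 0.20489174²·(1 − 0.17645140)·7458/1623 = 0.15887004.
Large: Wₕ = 0.39009178; term = 0.39009178²·(1 − 0.23817953)·11300/4171 = 0.31406857.
Sum = 0.69694179.

0.6969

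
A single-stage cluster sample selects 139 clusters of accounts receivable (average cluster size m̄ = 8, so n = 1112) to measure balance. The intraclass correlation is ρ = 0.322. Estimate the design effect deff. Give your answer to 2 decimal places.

3.25

deff = 1 + (8 − 1)·0.322 = 1 + 2.254 = 3.254.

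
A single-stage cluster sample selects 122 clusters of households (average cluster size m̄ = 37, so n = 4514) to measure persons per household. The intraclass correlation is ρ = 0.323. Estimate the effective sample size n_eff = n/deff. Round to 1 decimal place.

357.5

deff = 1 + (37 − 1)·0.323 = 1 + 11.628 = 12.628.
n_eff = 4514 / 12.628 = 357.5.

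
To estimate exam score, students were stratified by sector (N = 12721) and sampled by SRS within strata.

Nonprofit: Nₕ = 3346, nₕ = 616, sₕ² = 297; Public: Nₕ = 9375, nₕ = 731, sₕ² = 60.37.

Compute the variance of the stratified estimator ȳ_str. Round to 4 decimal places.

Var(ȳ_str) = Σₕ Wₕ²(1 − fₕ)sₕ²/nₕ with Wₕ = Nₕ/N, N = 12721.
Nonprofit: Wₕ = 0.26302964; term = 0.26302964²·(1 − 0.18410042)·297/616 = 0.027215845.
Public: Wₕ = 0.73697036; term = 0.73697036²·(1 − 0.07797333)·60.37/731 = 0.041356838.
Sum = 0.068572683.

0.0686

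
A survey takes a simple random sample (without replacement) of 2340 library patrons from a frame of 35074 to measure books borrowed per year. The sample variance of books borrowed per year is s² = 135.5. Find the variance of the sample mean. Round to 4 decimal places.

Under SRS without replacement, Var(ȳ) = (1 − f)·s²/n with f = n/N = 2340/35074 = 0.06671609.
Var(ȳ) = (1 − 0.06671609)·135.5/2340 = 0.93328391·0.057905983 = 0.054042722.

0.0540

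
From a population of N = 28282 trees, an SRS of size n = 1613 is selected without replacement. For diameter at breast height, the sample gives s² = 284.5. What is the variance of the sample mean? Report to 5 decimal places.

Under SRS without replacement, Var(ȳ) = (1 − f)·s²/n with f = n/N = 1613/28282 = 0.05703274.
Var(ȳ) = (1 − 0.05703274)·284.5/1613 = 0.94296726·0.17637942 = 0.16632002.

0.16632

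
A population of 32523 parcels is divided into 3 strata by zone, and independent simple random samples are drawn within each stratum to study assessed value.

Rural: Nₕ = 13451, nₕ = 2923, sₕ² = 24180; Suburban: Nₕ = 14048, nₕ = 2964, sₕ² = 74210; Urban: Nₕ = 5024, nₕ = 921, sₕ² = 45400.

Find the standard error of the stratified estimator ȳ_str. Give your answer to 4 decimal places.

Var(ȳ_str) = Σₕ Wₕ²(1 − fₕ)sₕ²/nₕ with Wₕ = Nₕ/N, N = 32523.
Rural: Wₕ = 0.41358423; term = 0.41358423²·(1 − 0.21730726)·24180/2923 = 1.1075076.
Suburban: Wₕ = 0.43194047; term = 0.43194047²·(1 − 0.21099089)·74210/2964 = 3.6856496.
Urban: Wₕ = 0.15447529; term = 0.15447529²·(1 − 0.18332006)·45400/921 = 0.96065218.
Sum = 5.7538094.
SE = √(5.7538094) = 2.3987.

2.3987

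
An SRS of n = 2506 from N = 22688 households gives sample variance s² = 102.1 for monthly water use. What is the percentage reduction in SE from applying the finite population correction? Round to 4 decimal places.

5.6843

f = n/N = 2506/22688 = 0.11045487.
SE_no-fpc = √(s²/n) = 0.20184702; SE_fpc = √((1−f)s²/n) = 0.19037343.
Ratio = √(1−f) = 0.94315700. Reduction = 100·(1 − 0.94315700) = 5.6843%.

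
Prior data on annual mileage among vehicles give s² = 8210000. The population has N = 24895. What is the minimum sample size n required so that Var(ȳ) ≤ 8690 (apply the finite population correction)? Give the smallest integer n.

Without fpc, n₀ = s²/D = 8210000/8690 = 944.7641.
With fpc, (1 − n/N)·s²/n ≤ D requires n ≥ n₀/(1 + n₀/N) = 944.7641/(1 + 944.7641/24895) = 910.2212.
Rounding up, n = 911.

911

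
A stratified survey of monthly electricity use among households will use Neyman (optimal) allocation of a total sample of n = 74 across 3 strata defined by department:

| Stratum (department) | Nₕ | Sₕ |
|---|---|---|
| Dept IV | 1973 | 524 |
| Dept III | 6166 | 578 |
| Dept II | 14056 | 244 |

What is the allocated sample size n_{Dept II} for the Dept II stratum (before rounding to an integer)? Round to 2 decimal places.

Neyman allocation: nₕ = n·NₕSₕ / Σⱼ NⱼSⱼ.
Σ NⱼSⱼ = 1973·524 + 6166·578 + 14056·244 = 8.027464 × 10^6.
n_{Dept II} = 74·14056·244 / (8.027464 × 10^6) = 31.62.

31.62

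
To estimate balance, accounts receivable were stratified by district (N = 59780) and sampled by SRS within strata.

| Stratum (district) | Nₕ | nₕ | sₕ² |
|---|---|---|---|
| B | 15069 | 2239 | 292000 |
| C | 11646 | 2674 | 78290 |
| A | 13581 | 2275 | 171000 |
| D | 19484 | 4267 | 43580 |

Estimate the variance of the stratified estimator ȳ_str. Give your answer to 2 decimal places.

11.99

Var(ȳ_str) = Σₕ Wₕ²(1 − fₕ)sₕ²/nₕ with Wₕ = Nₕ/N, N = 59780.
B: Wₕ = 0.25207427; term = 0.25207427²·(1 − 0.14858318)·292000/2239 = 7.0555037.
C: Wₕ = 0.19481432; term = 0.19481432²·(1 − 0.22960673)·78290/2674 = 0.85604998.
A: Wₕ = 0.22718300; term = 0.22718300²·(1 − 0.16751344)·171000/2275 = 3.2295619.
D: Wₕ = 0.32592840; term = 0.32592840²·(1 − 0.21900021)·43580/4267 = 0.84734432.
Sum = 11.98846.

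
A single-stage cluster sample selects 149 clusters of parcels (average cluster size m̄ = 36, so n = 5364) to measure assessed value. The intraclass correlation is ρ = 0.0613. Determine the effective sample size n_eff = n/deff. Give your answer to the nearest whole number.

deff = 1 + (36 − 1)·0.0613 = 1 + 2.1455 = 3.1455.
n_eff = 5364 / 3.1455 = 1705.

1705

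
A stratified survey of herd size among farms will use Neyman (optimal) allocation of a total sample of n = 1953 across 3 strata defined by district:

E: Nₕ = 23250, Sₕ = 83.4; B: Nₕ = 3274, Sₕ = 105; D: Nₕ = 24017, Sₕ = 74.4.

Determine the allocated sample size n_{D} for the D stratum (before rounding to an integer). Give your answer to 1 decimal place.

Neyman allocation: nₕ = n·NₕSₕ / Σⱼ NⱼSⱼ.
Σ NⱼSⱼ = 23250·83.4 + 3274·105 + 24017·74.4 = 4.0696848 × 10^6.
n_{D} = 1953·24017·74.4 / (4.0696848 × 10^6) = 857.5.

857.5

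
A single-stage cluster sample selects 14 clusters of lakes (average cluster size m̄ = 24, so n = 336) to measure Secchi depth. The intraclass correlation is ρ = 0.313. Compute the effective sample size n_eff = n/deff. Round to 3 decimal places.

40.981

deff = 1 + (24 − 1)·0.313 = 1 + 7.199 = 8.199.
n_eff = 336 / 8.199 = 40.981.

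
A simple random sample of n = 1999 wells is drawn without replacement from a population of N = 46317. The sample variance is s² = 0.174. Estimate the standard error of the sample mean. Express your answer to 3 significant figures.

Under SRS without replacement, Var(ȳ) = (1 − f)·s²/n with f = n/N = 1999/46317 = 0.04315910.
Var(ȳ) = (1 − 0.04315910)·0.174/1999 = 0.95684090·8.7043522 × 10^-5 = 8.3286802 × 10^-5.
SE(ȳ) = √(8.3286802 × 10^-5) = 0.00913.

0.00913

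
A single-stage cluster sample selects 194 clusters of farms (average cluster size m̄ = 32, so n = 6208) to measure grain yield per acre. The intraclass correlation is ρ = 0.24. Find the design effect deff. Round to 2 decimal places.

8.44

deff = 1 + (32 − 1)·0.24 = 1 + 7.44 = 8.44.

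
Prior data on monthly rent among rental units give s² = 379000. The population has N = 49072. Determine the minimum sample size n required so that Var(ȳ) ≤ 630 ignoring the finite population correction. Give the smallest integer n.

Without fpc, n₀ = s²/D = 379000/630 = 601.5873.
Rounding up, n = 602.

602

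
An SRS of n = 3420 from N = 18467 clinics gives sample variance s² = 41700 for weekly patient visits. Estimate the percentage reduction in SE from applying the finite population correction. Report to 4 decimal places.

9.7335

f = n/N = 3420/18467 = 0.18519521.
SE_no-fpc = √(s²/n) = 3.4918451; SE_fpc = √((1−f)s²/n) = 3.1519677.
Ratio = √(1−f) = 0.90266538. Reduction = 100·(1 − 0.90266538) = 9.7335%.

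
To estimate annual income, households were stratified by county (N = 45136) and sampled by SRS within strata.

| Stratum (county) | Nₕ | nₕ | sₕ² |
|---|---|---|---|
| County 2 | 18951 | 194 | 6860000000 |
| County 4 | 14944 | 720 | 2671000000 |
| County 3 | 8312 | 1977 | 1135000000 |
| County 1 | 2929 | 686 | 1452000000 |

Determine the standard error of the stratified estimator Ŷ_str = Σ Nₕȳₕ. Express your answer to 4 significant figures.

Var(Ŷ_str) = Σₕ Nₕ²(1 − fₕ)sₕ²/nₕ.
County 2: 18951²·(1 − 194/18951)·6860000000/194 = 1.2569497 × 10^16.
County 4: 14944²·(1 − 720/14944)·2671000000/720 = 7.8855138 × 10^14.
County 3: 8312²·(1 − 1977/8312)·1135000000/1977 = 3.0230223 × 10^13.
County 1: 2929²·(1 − 686/2929)·1452000000/686 = 1.3905645 × 10^13.
Sum = 1.3402184 × 10^16.
SE = √(1.3402184 × 10^16) = 1.158 × 10^8.

1.158 × 10^8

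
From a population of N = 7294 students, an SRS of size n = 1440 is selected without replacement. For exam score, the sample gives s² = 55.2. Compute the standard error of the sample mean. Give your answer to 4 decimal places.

0.1754

Under SRS without replacement, Var(ȳ) = (1 − f)·s²/n with f = n/N = 1440/7294 = 0.19742254.
Var(ȳ) = (1 − 0.19742254)·55.2/1440 = 0.80257746·0.038333333 = 0.030765469.
SE(ȳ) = √(0.030765469) = 0.1754.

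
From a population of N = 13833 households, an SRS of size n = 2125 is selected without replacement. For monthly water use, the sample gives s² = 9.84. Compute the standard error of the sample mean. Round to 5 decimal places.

Under SRS without replacement, Var(ȳ) = (1 − f)·s²/n with f = n/N = 2125/13833 = 0.15361816.
Var(ȳ) = (1 − 0.15361816)·9.84/2125 = 0.84638184·0.0046305882 = 0.0039192458.
SE(ȳ) = √(0.0039192458) = 0.06260.

0.06260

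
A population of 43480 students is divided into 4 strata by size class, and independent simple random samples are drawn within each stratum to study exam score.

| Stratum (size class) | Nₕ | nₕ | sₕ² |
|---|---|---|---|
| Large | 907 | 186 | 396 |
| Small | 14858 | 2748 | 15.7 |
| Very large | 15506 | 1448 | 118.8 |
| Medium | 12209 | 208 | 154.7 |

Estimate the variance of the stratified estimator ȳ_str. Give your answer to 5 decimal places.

Var(ȳ_str) = Σₕ Wₕ²(1 − fₕ)sₕ²/nₕ with Wₕ = Nₕ/N, N = 43480.
Large: Wₕ = 0.02086017; term = 0.02086017²·(1 − 0.20507166)·396/186 = 7.3645417 × 10^-4.
Small: Wₕ = 0.34172033; term = 0.34172033²·(1 − 0.18495087)·15.7/2748 = 5.4376137 × 10^-4.
Very large: Wₕ = 0.35662374; term = 0.35662374²·(1 − 0.09338321)·118.8/1448 = 0.0094600216.
Medium: Wₕ = 0.28079577; term = 0.28079577²·(1 − 0.01703661)·154.7/208 = 0.057642849.
Sum = 0.068383086.

0.06838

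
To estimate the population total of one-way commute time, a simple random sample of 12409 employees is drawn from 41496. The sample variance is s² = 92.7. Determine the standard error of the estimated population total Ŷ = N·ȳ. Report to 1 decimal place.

Var(Ŷ) = N²·Var(ȳ) = N²·(1 − n/N)·s²/n.
f = 12409/41496 = 0.29904087; Var(ȳ) = 0.70095913·92.7/12409 = 0.0052364341.
Var(Ŷ) = 41496² · 0.0052364341 = 9.0167102 × 10^6.
SE(Ŷ) = √(9.0167102 × 10^6) = 3002.8.

3002.8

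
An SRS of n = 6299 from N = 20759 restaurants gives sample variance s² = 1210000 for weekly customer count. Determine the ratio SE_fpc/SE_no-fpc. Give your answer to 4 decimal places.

0.8346

f = n/N = 6299/20759 = 0.30343465.
SE_no-fpc = √(s²/n) = 13.859797; SE_fpc = √((1−f)s²/n) = 11.567455.
Ratio = √(1−f) = 0.83460490.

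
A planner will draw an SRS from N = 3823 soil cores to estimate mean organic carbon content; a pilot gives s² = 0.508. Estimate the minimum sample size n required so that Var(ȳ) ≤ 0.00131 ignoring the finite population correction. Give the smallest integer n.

388

Without fpc, n₀ = s²/D = 0.508/0.00131 = 387.7863.
Rounding up, n = 388.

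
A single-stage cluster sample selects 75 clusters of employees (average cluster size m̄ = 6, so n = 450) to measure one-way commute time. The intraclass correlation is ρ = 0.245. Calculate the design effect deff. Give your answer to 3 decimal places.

deff = 1 + (6 − 1)·0.245 = 1 + 1.225 = 2.225.

2.225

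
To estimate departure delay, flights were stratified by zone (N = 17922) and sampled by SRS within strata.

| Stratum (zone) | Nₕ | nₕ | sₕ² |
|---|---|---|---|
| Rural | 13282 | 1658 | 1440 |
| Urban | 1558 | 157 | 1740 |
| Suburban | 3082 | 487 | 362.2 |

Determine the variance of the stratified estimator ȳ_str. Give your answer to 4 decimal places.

Var(ȳ_str) = Σₕ Wₕ²(1 − fₕ)sₕ²/nₕ with Wₕ = Nₕ/N, N = 17922.
Rural: Wₕ = 0.74110032; term = 0.74110032²·(1 − 0.12483060)·1440/1658 = 0.41746887.
Urban: Wₕ = 0.08693226; term = 0.08693226²·(1 − 0.10077022)·1740/157 = 0.075315131.
Suburban: Wₕ = 0.17196741; term = 0.17196741²·(1 − 0.15801428)·362.2/487 = 0.018518958.
Sum = 0.51130296.

0.5113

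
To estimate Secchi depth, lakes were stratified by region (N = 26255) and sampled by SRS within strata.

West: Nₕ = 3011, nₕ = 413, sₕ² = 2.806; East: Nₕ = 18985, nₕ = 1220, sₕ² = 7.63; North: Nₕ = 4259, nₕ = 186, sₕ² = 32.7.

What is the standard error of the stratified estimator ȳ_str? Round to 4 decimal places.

0.0870

Var(ȳ_str) = Σₕ Wₕ²(1 − fₕ)sₕ²/nₕ with Wₕ = Nₕ/N, N = 26255.
West: Wₕ = 0.11468292; term = 0.11468292²·(1 − 0.13716373)·2.806/413 = 7.7101614 × 10^-5.
East: Wₕ = 0.72310036; term = 0.72310036²·(1 − 0.06426126)·7.63/1220 = 0.0030599651.
North: Wₕ = 0.16221672; term = 0.16221672²·(1 − 0.04367222)·32.7/186 = 0.0044241803.
Sum = 0.007561247.
SE = √(0.007561247) = 0.0870.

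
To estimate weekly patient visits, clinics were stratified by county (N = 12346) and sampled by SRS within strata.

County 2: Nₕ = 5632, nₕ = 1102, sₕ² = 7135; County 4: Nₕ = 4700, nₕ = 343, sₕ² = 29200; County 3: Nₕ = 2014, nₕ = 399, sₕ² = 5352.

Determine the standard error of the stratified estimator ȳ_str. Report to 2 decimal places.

3.58

Var(ȳ_str) = Σₕ Wₕ²(1 − fₕ)sₕ²/nₕ with Wₕ = Nₕ/N, N = 12346.
County 2: Wₕ = 0.45618014; term = 0.45618014²·(1 − 0.19566761)·7135/1102 = 1.083729.
County 4: Wₕ = 0.38069010; term = 0.38069010²·(1 − 0.07297872)·29200/343 = 11.43725.
County 3: Wₕ = 0.16312976; term = 0.16312976²·(1 − 0.19811321)·5352/399 = 0.28623495.
Sum = 12.807214.
SE = √(12.807214) = 3.58.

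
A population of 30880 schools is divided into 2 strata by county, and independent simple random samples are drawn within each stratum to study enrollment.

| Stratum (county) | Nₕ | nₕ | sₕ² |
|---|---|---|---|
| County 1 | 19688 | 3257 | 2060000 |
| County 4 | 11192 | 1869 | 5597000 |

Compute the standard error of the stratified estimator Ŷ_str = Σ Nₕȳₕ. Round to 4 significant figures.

Var(Ŷ_str) = Σₕ Nₕ²(1 − fₕ)sₕ²/nₕ.
County 1: 19688²·(1 − 3257/19688)·2060000/3257 = 2.0460444 × 10^11.
County 4: 11192²·(1 − 1869/11192)·5597000/1869 = 3.1247077 × 10^11.
Sum = 5.1707521 × 10^11.
SE = √(5.1707521 × 10^11) = 719100.

719100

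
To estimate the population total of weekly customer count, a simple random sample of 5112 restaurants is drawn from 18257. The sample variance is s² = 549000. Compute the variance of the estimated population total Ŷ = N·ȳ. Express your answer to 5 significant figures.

2.5773 × 10^10

Var(Ŷ) = N²·Var(ȳ) = N²·(1 − n/N)·s²/n.
f = 5112/18257 = 0.28000219; Var(ȳ) = 0.71999781·549000/5112 = 77.323708.
Var(Ŷ) = 18257² · 77.323708 = 2.5773387 × 10^10.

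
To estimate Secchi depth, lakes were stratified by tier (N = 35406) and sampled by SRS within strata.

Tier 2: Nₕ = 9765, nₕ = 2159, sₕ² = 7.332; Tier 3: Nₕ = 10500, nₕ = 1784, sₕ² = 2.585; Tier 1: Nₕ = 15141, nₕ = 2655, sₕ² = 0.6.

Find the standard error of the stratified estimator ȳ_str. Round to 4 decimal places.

0.0185

Var(ȳ_str) = Σₕ Wₕ²(1 − fₕ)sₕ²/nₕ with Wₕ = Nₕ/N, N = 35406.
Tier 2: Wₕ = 0.27580071; term = 0.27580071²·(1 − 0.22109575)·7.332/2159 = 2.0120773 × 10^-4.
Tier 3: Wₕ = 0.29655991; term = 0.29655991²·(1 − 0.16990476)·2.585/1784 = 1.0578364 × 10^-4.
Tier 1: Wₕ = 0.42763938; term = 0.42763938²·(1 − 0.17535169)·0.6/2655 = 3.4080887 × 10^-5.
Sum = 3.4107226 × 10^-4.
SE = √(3.4107226 × 10^-4) = 0.0185.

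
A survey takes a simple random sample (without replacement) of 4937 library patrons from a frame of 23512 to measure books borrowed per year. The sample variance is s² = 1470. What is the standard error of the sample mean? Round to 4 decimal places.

0.4850

Under SRS without replacement, Var(ȳ) = (1 − f)·s²/n with f = n/N = 4937/23512 = 0.20997788.
Var(ȳ) = (1 − 0.20997788)·1470/4937 = 0.79002212·0.29775167 = 0.23523041.
SE(ȳ) = √(0.23523041) = 0.4850.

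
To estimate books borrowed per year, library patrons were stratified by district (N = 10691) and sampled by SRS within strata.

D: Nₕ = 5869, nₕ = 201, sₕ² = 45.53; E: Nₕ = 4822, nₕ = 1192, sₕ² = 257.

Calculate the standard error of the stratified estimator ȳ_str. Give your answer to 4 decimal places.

0.3146

Var(ȳ_str) = Σₕ Wₕ²(1 − fₕ)sₕ²/nₕ with Wₕ = Nₕ/N, N = 10691.
D: Wₕ = 0.54896642; term = 0.54896642²·(1 − 0.03424774)·45.53/201 = 0.065926328.
E: Wₕ = 0.45103358; term = 0.45103358²·(1 − 0.24720033)·257/1192 = 0.033018249.
Sum = 0.098944577.
SE = √(0.098944577) = 0.3146.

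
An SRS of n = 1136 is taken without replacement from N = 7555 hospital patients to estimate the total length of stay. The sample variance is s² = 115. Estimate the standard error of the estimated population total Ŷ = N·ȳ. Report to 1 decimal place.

Var(Ŷ) = N²·Var(ȳ) = N²·(1 − n/N)·s²/n.
f = 1136/7555 = 0.15036400; Var(ȳ) = 0.84963600·115/1136 = 0.086010687.
Var(Ŷ) = 7555² · 0.086010687 = 4.9093201 × 10^6.
SE(Ŷ) = √(4.9093201 × 10^6) = 2215.7.

2215.7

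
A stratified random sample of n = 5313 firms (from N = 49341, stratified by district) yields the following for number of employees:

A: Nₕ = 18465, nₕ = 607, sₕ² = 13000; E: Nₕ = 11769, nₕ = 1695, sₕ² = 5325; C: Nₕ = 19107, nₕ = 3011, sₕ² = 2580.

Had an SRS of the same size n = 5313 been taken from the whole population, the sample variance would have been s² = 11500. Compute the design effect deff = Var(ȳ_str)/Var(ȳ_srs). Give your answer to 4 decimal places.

Var(ȳ_str) = Σ Wₕ²(1−fₕ)sₕ²/nₕ with Wₕ = Nₕ/49341:
  A: (18465/49341)²·(1−607/18465)·13000/607 = 2.9008208
  E: (11769/49341)²·(1−1695/11769)·5325/1695 = 0.1529944
  C: (19107/49341)²·(1−3011/19107)·2580/3011 = 0.10824392
  → Var(ȳ_str) = 3.1620591.
Var(ȳ_srs) = (1 − 5313/49341)·11500/5313 = 1.9314303.
deff = 3.1620591 / 1.9314303 = 1.6372.

1.6372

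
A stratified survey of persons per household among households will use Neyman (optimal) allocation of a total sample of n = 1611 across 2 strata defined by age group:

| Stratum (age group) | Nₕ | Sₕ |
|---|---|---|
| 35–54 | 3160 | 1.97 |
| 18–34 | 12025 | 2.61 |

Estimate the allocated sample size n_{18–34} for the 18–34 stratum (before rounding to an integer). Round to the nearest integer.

Neyman allocation: nₕ = n·NₕSₕ / Σⱼ NⱼSⱼ.
Σ NⱼSⱼ = 3160·1.97 + 12025·2.61 = 37610.45.
n_{18–34} = 1611·12025·2.61 / 37610.45 = 1344.

1344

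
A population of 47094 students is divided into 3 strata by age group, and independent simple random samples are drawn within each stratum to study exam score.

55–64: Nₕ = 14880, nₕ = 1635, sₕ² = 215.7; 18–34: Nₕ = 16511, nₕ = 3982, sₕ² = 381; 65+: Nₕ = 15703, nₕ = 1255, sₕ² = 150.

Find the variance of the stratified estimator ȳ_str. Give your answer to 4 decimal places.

0.0329

Var(ȳ_str) = Σₕ Wₕ²(1 − fₕ)sₕ²/nₕ with Wₕ = Nₕ/N, N = 47094.
55–64: Wₕ = 0.31596382; term = 0.31596382²·(1 − 0.10987903)·215.7/1635 = 0.011723469.
18–34: Wₕ = 0.35059668; term = 0.35059668²·(1 − 0.24117255)·381/3982 = 0.0089244682.
65+: Wₕ = 0.33343950; term = 0.33343950²·(1 − 0.07992103)·150/1255 = 0.012226629.
Sum = 0.032874566.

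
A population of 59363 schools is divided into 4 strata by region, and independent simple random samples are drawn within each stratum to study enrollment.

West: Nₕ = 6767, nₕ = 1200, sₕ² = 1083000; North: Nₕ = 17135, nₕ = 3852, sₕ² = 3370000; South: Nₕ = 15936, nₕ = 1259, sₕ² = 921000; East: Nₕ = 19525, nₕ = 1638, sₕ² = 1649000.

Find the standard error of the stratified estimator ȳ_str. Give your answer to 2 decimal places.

Var(ȳ_str) = Σₕ Wₕ²(1 − fₕ)sₕ²/nₕ with Wₕ = Nₕ/N, N = 59363.
West: Wₕ = 0.11399357; term = 0.11399357²·(1 − 0.17733117)·1083000/1200 = 9.647903.
North: Wₕ = 0.28864781; term = 0.28864781²·(1 − 0.22480303)·3370000/3852 = 56.505695.
South: Wₕ = 0.26845004; term = 0.26845004²·(1 − 0.07900351)·921000/1259 = 48.553309.
East: Wₕ = 0.32890858; term = 0.32890858²·(1 − 0.08389245)·1649000/1638 = 99.77084.
Sum = 214.47775.
SE = √(214.47775) = 14.65.

14.65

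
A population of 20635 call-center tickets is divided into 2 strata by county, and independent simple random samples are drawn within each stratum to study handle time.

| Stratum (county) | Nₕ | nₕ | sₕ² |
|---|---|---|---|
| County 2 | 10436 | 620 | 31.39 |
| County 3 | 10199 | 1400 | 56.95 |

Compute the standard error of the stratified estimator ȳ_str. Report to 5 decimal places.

0.14406

Var(ȳ_str) = Σₕ Wₕ²(1 − fₕ)sₕ²/nₕ with Wₕ = Nₕ/N, N = 20635.
County 2: Wₕ = 0.50574267; term = 0.50574267²·(1 − 0.05940974)·31.39/620 = 0.012180337.
County 3: Wₕ = 0.49425733; term = 0.49425733²·(1 − 0.13726836)·56.95/1400 = 0.0085732928.
Sum = 0.02075363.
SE = √(0.02075363) = 0.14406.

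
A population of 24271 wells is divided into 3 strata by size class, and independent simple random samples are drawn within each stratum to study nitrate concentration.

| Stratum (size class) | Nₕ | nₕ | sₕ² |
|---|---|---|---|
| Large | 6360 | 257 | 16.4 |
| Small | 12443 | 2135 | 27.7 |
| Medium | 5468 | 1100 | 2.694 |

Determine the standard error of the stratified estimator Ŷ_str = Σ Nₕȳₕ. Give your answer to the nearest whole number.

Var(Ŷ_str) = Σₕ Nₕ²(1 − fₕ)sₕ²/nₕ.
Large: 6360²·(1 − 257/6360)·16.4/257 = 2.4769156 × 10^6.
Small: 12443²·(1 − 2135/12443)·27.7/2135 = 1.6641076 × 10^6.
Medium: 5468²·(1 − 1100/5468)·2.694/1100 = 58494.636.
Sum = 4.1995178 × 10^6.
SE = √(4.1995178 × 10^6) = 2049.

2049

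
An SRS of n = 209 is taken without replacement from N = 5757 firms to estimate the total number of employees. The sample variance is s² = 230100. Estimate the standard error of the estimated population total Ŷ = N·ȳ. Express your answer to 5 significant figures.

Var(Ŷ) = N²·Var(ȳ) = N²·(1 − n/N)·s²/n.
f = 209/5757 = 0.03630363; Var(ȳ) = 0.96369637·230100/209 = 1060.9882.
Var(Ŷ) = 5757² · 1060.9882 = 3.5164384 × 10^10.
SE(Ŷ) = √(3.5164384 × 10^10) = 187520.

187520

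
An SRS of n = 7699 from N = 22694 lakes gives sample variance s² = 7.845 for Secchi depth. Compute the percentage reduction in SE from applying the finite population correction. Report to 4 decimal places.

f = n/N = 7699/22694 = 0.33925267.
SE_no-fpc = √(s²/n) = 0.031921208; SE_fpc = √((1−f)s²/n) = 0.02594759.
Ratio = √(1−f) = 0.81286366. Reduction = 100·(1 − 0.81286366) = 18.7136%.

18.7136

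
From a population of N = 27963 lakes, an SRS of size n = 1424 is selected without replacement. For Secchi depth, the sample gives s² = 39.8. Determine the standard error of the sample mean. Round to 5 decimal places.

Under SRS without replacement, Var(ȳ) = (1 − f)·s²/n with f = n/N = 1424/27963 = 0.05092444.
Var(ȳ) = (1 − 0.05092444)·39.8/1424 = 0.94907556·0.027949438 = 0.026526129.
SE(ȳ) = √(0.026526129) = 0.16287.

0.16287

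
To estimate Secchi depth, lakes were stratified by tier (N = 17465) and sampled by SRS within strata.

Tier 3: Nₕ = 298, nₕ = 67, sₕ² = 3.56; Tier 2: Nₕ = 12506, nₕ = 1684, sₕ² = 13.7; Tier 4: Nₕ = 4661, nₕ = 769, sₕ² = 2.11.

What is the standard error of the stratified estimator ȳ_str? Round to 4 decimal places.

0.0615

Var(ȳ_str) = Σₕ Wₕ²(1 − fₕ)sₕ²/nₕ with Wₕ = Nₕ/N, N = 17465.
Tier 3: Wₕ = 0.01706270; term = 0.01706270²·(1 − 0.22483221)·3.56/67 = 1.19913 × 10^-5.
Tier 2: Wₕ = 0.71606069; term = 0.71606069²·(1 − 0.13465537)·13.7/1684 = 0.003609668.
Tier 4: Wₕ = 0.26687661; term = 0.26687661²·(1 − 0.16498605)·2.11/769 = 1.6318148 × 10^-4.
Sum = 0.0037848408.
SE = √(0.0037848408) = 0.0615.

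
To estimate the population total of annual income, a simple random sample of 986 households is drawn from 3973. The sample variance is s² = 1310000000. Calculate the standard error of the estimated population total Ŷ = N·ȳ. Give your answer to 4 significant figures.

Var(Ŷ) = N²·Var(ȳ) = N²·(1 − n/N)·s²/n.
f = 986/3973 = 0.24817518; Var(ȳ) = 0.75182482·1310000000/986 = 998874.76.
Var(Ŷ) = 3973² · 998874.76 = 1.5766967 × 10^13.
SE(Ŷ) = √(1.5766967 × 10^13) = 3.971 × 10^6.

3.971 × 10^6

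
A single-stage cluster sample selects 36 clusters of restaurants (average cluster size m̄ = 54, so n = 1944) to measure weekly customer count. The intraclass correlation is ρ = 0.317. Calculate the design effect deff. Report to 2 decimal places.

17.80

deff = 1 + (54 − 1)·0.317 = 1 + 16.801 = 17.801.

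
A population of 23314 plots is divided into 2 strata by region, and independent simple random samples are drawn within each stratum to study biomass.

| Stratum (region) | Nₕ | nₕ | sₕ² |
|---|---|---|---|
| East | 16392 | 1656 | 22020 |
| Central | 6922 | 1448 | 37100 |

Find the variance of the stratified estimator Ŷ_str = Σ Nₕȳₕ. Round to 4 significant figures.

Var(Ŷ_str) = Σₕ Nₕ²(1 − fₕ)sₕ²/nₕ.
East: 16392²·(1 − 1656/16392)·22020/1656 = 3.2119483 × 10^9.
Central: 6922²·(1 − 1448/6922)·37100/1448 = 9.7082675 × 10^8.
Sum = 4.1827751 × 10^9.

4.183 × 10^9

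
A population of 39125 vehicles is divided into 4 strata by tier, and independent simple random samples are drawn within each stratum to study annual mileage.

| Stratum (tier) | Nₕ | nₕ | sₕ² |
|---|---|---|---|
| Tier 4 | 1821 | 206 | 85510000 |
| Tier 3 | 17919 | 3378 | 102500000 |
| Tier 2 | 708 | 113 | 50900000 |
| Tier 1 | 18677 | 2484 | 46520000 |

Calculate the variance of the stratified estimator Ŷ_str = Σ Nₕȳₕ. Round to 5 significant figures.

1.4981 × 10^13

Var(Ŷ_str) = Σₕ Nₕ²(1 − fₕ)sₕ²/nₕ.
Tier 4: 1821²·(1 − 206/1821)·85510000/206 = 1.2207653 × 10^12.
Tier 3: 17919²·(1 − 3378/17919)·102500000/3378 = 7.9062813 × 10^12.
Tier 2: 708²·(1 − 113/708)·50900000/113 = 1.897534 × 10^11.
Tier 1: 18677²·(1 − 2484/18677)·46520000/2484 = 5.6639909 × 10^12.
Sum = 1.4980791 × 10^13.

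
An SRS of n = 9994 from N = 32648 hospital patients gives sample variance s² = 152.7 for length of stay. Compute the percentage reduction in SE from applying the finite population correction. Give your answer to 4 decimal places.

f = n/N = 9994/32648 = 0.30611370.
SE_no-fpc = √(s²/n) = 0.12360893; SE_fpc = √((1−f)s²/n) = 0.10296604.
Ratio = √(1−f) = 0.83299838. Reduction = 100·(1 − 0.83299838) = 16.7002%.

16.7002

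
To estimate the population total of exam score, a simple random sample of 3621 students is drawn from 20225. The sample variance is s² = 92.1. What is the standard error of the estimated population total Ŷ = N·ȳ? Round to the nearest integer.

2923

Var(Ŷ) = N²·Var(ȳ) = N²·(1 − n/N)·s²/n.
f = 3621/20225 = 0.17903585; Var(ȳ) = 0.82096415·92.1/3621 = 0.020881193.
Var(Ŷ) = 20225² · 0.020881193 = 8.541465 × 10^6.
SE(Ŷ) = √(8.541465 × 10^6) = 2923.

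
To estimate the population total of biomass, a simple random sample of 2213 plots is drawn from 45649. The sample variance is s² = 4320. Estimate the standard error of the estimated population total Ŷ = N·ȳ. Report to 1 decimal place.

Var(Ŷ) = N²·Var(ȳ) = N²·(1 − n/N)·s²/n.
f = 2213/45649 = 0.04847861; Var(ȳ) = 0.95152139·4320/2213 = 1.8574661.
Var(Ŷ) = 45649² · 1.8574661 = 3.8706458 × 10^9.
SE(Ŷ) = √(3.8706458 × 10^9) = 62214.5.

62214.5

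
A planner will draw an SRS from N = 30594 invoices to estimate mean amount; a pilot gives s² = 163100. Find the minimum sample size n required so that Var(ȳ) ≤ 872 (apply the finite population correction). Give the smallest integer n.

Without fpc, n₀ = s²/D = 163100/872 = 187.0413.
With fpc, (1 − n/N)·s²/n ≤ D requires n ≥ n₀/(1 + n₀/N) = 187.0413/(1 + 187.0413/30594) = 185.9047.
Rounding up, n = 186.

186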